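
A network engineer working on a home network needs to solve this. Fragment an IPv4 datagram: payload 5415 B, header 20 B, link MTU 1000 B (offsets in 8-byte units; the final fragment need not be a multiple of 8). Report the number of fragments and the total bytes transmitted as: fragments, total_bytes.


Max data per non-final fragment = floor((MTU - header)/8)*8 = floor((1000 - 20)/8)*8 = floor(980/8)*8 = 976 B
Final fragment needs no 8-byte alignment: it can carry up to MTU - header = 980 B
Non-final fragments needed = ceil((payload - 980) / 976) = ceil(4435/976) = ceil(4.5441) = 5
Number of fragments = 5 + 1 = 6
Fragment sizes (data): 5 * 976 B + 535 B (last, 535 <= 980 OK)
Total bytes sent = payload + n_frags * header = 5415 + 6*20 = 5415 + 120 = 5535 B

6, 5535


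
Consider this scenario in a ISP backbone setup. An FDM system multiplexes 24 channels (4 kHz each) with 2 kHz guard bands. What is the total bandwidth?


Given: 24 channels, 4 kHz each, guard = 2 kHz
Channel bandwidth = 24 * 4 = 96 kHz
Guard bands = 23 gaps * 2 kHz = 46 kHz
Total = 96 + 46 = 142 kHz

142


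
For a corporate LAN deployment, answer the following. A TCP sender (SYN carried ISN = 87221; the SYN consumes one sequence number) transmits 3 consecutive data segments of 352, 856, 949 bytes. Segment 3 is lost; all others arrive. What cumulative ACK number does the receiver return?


SYN uses sequence number 87221; first data byte = ISN + 1 = 87222.
Segment 1: SEQ = 87222, len = 352 B, covers [87222, 87573]
Segment 2: SEQ = 87574, len = 856 B, covers [87574, 88429]
Segment 3: SEQ = 88430, len = 949 B, covers [88430, 89378] [LOST]
In-order data received: bytes [87222, 88429] (segments 1..2).
Segment 3 missing -> gap begins at byte 88430.
Cumulative ACK = next expected in-order byte = 87222 + 352 + 856 = 88430

88430


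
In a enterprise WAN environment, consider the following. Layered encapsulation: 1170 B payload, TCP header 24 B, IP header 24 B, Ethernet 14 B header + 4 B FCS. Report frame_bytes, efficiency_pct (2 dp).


TCP segment = 1170 + 24 = 1194 B
IP packet = 1194 + 24 = 1218 B
Ethernet frame = 1218 + 14 + 4 = 1236 B
Efficiency = app / frame = 1170 / 1236 = 0.946602 = 94.6602% -> 94.66% (2 dp)

1236, 94.66


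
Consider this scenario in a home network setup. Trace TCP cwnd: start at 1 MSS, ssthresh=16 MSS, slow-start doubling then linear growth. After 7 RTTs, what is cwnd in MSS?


RTT 0: cwnd = 1 MSS (initial)
RTT 1: cwnd = 2 MSS (slow start, doubled)
RTT 2: cwnd = 4 MSS (slow start, doubled)
RTT 3: cwnd = 8 MSS (slow start, doubled)
RTT 4: cwnd = 16 MSS (slow start, doubled)
RTT 5: cwnd = 17 MSS (congestion avoidance, +1)
RTT 6: cwnd = 18 MSS (congestion avoidance, +1)
RTT 7: cwnd = 19 MSS (congestion avoidance, +1)

19


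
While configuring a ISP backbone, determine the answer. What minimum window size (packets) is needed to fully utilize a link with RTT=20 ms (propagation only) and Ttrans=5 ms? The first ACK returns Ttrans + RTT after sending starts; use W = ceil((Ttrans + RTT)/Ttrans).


Given: Ttrans = 5 ms, RTT = 20 ms (= 2 * Tprop, Tprop = 10 ms)
Time until first ACK returns = Ttrans + RTT = 5 + 20 = 25 ms
Need W * Ttrans >= Ttrans + RTT  ->  W >= (Ttrans + RTT) / Ttrans
(Ttrans + RTT) / Ttrans = 25 / 5 = 5
W_min = ceil(5) = 5

5


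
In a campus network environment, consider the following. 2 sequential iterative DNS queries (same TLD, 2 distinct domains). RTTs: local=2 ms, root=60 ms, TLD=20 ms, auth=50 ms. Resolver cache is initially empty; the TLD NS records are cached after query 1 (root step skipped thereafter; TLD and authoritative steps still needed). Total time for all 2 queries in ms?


Lookup 1 (cold cache): local + root + TLD + auth = 2 + 60 + 20 + 50 = 132 ms
Lookups 2..2 (TLD NS cached -> skip root; new domain -> still ask TLD and auth): local + TLD + auth = 2 + 20 + 50 = 72 ms each
Remaining 1 lookups: 1 * 72 = 72 ms
Total = 132 + 72 = 204 ms

204


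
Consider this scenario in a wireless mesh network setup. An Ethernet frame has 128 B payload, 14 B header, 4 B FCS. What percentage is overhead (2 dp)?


Given: payload = 128 B, header = 14 B, trailer = 4 B
Overhead bytes = header + trailer = 14 + 4 = 18
Total frame = payload + overhead = 128 + 18 = 146
Overhead % = 18 / 146 * 100 = 12.3288% -> 12.33% (2 dp)

12.33


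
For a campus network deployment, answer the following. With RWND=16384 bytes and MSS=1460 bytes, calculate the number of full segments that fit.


Given: RWND = 16384 bytes, MSS = 1460 bytes
Full segments = floor(RWND / MSS)
Full segments = floor(16384 / 1460)
Full segments = floor(11.2219) = 11

11


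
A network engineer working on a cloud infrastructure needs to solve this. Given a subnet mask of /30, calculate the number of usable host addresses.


Given: subnet mask /30
Host bits = 32 - 30 = 2
Total addresses = 2^2 = 4
Usable hosts = 4 - 2 (network + broadcast) = 2

2


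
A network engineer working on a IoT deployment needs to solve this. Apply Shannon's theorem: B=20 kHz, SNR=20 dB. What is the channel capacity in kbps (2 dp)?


Given: B = 20 kHz, SNR = 20 dB
SNR linear = 10^(20/10) = 100
1 + SNR = 101
log2(101) = 6.6582114828
C = 20 * 1000 * 6.6582114828 = 133164.2297 bps
C = 133.164230 kbps -> 133.16 kbps (2 dp)

133.16


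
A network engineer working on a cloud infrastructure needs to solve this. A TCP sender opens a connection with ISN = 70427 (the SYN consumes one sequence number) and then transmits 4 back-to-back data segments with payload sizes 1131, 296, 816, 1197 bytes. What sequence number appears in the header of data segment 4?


The SYN occupies sequence number ISN = 70427, so the first data byte is ISN + 1 = 70428.
SEQ of data segment i = (ISN + 1) + sum of payload sizes of segments 1..i-1.
Segment 1: SEQ = 70428, payload = 1131 bytes
Segment 2: SEQ = 71559, payload = 296 bytes
Segment 3: SEQ = 71855, payload = 816 bytes
Segment 4: SEQ = 72671, payload = 1197 bytes
SEQ of segment 4 = 70428 + 1131 + 296 + 816 = 72671

72671


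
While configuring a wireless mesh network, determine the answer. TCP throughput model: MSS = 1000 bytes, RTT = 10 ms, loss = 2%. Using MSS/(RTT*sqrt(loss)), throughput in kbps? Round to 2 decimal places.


Given: MSS = 1000 bytes, RTT = 10 ms, loss = 2%
RTT in seconds = 10 / 1000 = 0.01
Loss rate = 2% = 0.02
sqrt(loss) = sqrt(0.02) = 0.141421356237
Throughput (bytes/s) = 1000 / (0.01 * 0.141421356237) = 707106.7812
Throughput (kbps) = 707106.7812 * 8 / 1000 = 5656.854249 -> 5656.85 kbps (2 dp)

5656.85


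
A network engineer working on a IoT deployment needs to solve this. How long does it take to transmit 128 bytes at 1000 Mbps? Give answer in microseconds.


Given: packet = 128 bytes, bandwidth = 1000 Mbps
Packet in bits = 128 * 8 = 1024 bits
Bandwidth = 1000 * 10^6 = 1000000000 bps
Time = 1024 / 1000000000 seconds
Time in us = 1024 * 10^6 / 1000000000 = 1.024

1.024


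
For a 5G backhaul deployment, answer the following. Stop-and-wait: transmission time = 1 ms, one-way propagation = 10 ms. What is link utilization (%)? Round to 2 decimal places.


Given: Ttrans = 1 ms, Tprop = 10 ms
RTT = 2 * Tprop = 2 * 10 = 20 ms
U = Ttrans / (Ttrans + RTT)
U = 1 / (1 + 20)
U = 1 / 21 = 0.047619
U% = 4.76%

4.76


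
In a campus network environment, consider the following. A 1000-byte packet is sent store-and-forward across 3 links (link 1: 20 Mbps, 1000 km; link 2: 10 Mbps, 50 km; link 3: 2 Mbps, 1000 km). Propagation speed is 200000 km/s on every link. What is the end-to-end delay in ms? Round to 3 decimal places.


Packet = 1000 bytes = 8000 bits. Store-and-forward: sum (t_trans + t_prop) per link.
Link 1: t_trans = 8000/(20*10^6) s = 0.4000 ms; t_prop = 1000/200000 s = 5.0000 ms; subtotal = 5.4000 ms
Link 2: t_trans = 8000/(10*10^6) s = 0.8000 ms; t_prop = 50/200000 s = 0.2500 ms; subtotal = 1.0500 ms
Link 3: t_trans = 8000/(2*10^6) s = 4.0000 ms; t_prop = 1000/200000 s = 5.0000 ms; subtotal = 9.0000 ms
End-to-end = 5.4000 + 1.0500 + 9.0000 = 15.4500 ms -> 15.450 ms (3 dp)

15.450


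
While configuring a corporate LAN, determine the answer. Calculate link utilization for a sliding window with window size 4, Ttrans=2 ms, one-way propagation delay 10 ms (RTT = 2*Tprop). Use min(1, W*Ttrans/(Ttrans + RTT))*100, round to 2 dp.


Given: W = 4, Ttrans = 2 ms, RTT = 20 ms (= 2 * Tprop, Tprop = 10 ms)
Cycle time = Ttrans + RTT = 2 + 20 = 22 ms (first packet sent until its ACK returns)
W * Ttrans = 4 * 2 = 8 ms of sending per cycle
W * Ttrans / (Ttrans + RTT) = 8 / 22 = 0.363636
U = min(1, 0.363636) = 0.363636
U% = 36.36%

36.36


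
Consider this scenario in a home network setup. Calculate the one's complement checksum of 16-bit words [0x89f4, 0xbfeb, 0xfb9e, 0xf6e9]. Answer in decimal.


Given words: [0x89f4, 0xbfeb, 0xfb9e, 0xf6e9]
Step 1: Sum all words
Raw sum = 35316 + 49131 + 64414 + 63209 = 212070
Step 2: Fold carry: (15462 + 3) = 15465
One's complement = ~15465 & 0xFFFF = 50070

50070


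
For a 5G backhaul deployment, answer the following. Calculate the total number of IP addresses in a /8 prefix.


Given: CIDR prefix /8
Host bits = 32 - 8 = 24
Total addresses = 2^24 = 16777216

16777216


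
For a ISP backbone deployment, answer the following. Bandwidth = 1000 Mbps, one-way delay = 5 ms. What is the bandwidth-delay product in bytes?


Given: bandwidth = 1000 Mbps, delay = 5 ms
BDP in bits = 1000 * 10^6 * 5 / 1000
BDP in bits = 5000000
BDP in bytes = 5000000 / 8 = 625000

625000


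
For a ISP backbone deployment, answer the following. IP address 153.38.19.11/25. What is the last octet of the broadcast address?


Given: IP = 153.38.19.11, prefix = /25
Host bits = 32 - 25 = 7
Network last octet = 11 AND mask = 0
Host part size = 2^7 - 1 = 127
Broadcast last octet = 0 OR 127 = 127

127


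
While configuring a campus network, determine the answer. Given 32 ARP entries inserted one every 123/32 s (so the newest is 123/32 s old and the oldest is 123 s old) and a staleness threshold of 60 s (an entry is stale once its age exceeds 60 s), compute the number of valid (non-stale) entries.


Ages are k * 123/32 s for k = 1..32 (spacing = 3.8438 s).
Entry k is valid iff k * 123/32 <= 60 iff k <= 32 * 60 / 123 = 15.6098
n_valid = floor(15.6098) = 15
(n_stale = 32 - 15 = 17)

15


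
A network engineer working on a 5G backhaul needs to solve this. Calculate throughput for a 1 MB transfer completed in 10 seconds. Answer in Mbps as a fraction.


Given: file = 1 MB, time = 10 s
File in Mb = 1 * 8 = 8 Mb
Throughput = 8 / 10 Mbps
Throughput = 4/5 Mbps

4/5


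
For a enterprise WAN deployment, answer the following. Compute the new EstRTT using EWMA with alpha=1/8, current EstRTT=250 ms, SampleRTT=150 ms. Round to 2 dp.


Given: EstRTT = 250 ms, SampleRTT = 150 ms, alpha = 1/8
New EstRTT = (1 - alpha) * EstRTT + alpha * SampleRTT
(7/8) * 250 = 218.75
(1/8) * 150 = 18.75
New EstRTT = 218.75 + 18.75 = 237.5 ms -> 237.50 ms (2 dp)

237.50


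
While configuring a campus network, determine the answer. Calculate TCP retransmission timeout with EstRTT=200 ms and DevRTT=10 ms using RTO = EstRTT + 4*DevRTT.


Given: EstRTT = 200 ms, DevRTT = 10 ms
Timeout = EstRTT + 4 * DevRTT
4 * DevRTT = 4 * 10 = 40
Timeout = 200 + 40 = 240 ms

240


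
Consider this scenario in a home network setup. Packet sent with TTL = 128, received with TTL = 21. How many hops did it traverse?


Given: initial TTL = 128, received TTL = 21
Hops = initial TTL - received TTL
Hops = 128 - 21 = 107

107


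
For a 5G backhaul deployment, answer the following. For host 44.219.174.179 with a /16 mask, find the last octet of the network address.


Given: IP = 44.219.174.179, prefix = /16
Subnet mask = 255.255.0.0
Last octet of IP: 179
Last octet of mask: 0
Network last octet = 179 AND 0 = 0

0


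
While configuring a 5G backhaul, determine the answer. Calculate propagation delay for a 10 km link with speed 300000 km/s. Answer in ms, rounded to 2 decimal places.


Given: distance = 10 km, speed = 300000 km/s
Delay = distance / speed = 10 / 300000 seconds
Delay in ms = 10 * 1000 / 300000
Delay = 0.0333 ms
Rounded to 2 dp = 0.03 ms

0.03


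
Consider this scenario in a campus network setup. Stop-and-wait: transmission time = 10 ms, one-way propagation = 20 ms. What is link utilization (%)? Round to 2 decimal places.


Given: Ttrans = 10 ms, Tprop = 20 ms
RTT = 2 * Tprop = 2 * 20 = 40 ms
U = Ttrans / (Ttrans + RTT)
U = 10 / (10 + 40)
U = 10 / 50 = 0.2
U% = 20.00%

20.00


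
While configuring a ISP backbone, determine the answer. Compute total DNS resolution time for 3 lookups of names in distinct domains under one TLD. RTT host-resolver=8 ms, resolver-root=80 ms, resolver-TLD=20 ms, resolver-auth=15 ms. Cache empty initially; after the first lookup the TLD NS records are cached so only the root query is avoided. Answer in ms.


Lookup 1 (cold cache): local + root + TLD + auth = 8 + 80 + 20 + 15 = 123 ms
Lookups 2..3 (TLD NS cached -> skip root; new domain -> still ask TLD and auth): local + TLD + auth = 8 + 20 + 15 = 43 ms each
Remaining 2 lookups: 2 * 43 = 86 ms
Total = 123 + 86 = 209 ms

209


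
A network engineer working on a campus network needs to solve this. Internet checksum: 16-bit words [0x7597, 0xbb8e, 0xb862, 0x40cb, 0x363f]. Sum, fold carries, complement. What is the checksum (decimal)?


Given words: [0x7597, 0xbb8e, 0xb862, 0x40cb, 0x363f]
Step 1: Sum all words
Raw sum = 30103 + 48014 + 47202 + 16587 + 13887 = 155793
Step 2: Fold carry: (24721 + 2) = 24723
One's complement = ~24723 & 0xFFFF = 40812

40812


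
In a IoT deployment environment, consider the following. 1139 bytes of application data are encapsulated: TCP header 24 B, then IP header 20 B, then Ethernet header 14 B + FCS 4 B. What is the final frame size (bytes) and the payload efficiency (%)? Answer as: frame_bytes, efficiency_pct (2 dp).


TCP segment = 1139 + 24 = 1163 B
IP packet = 1163 + 20 = 1183 B
Ethernet frame = 1183 + 14 + 4 = 1201 B
Efficiency = app / frame = 1139 / 1201 = 0.948376 = 94.8376% -> 94.84% (2 dp)

1201, 94.84


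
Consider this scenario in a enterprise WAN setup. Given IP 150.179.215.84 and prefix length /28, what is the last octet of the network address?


Given: IP = 150.179.215.84, prefix = /28
Subnet mask = 255.255.255.240
Last octet of IP: 84
Last octet of mask: 240
Network last octet = 84 AND 240 = 80

80


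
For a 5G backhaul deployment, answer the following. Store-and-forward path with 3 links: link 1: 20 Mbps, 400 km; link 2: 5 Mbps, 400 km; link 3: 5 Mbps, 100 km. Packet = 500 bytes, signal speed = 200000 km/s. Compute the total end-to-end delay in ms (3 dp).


Packet = 500 bytes = 4000 bits. Store-and-forward: sum (t_trans + t_prop) per link.
Link 1: t_trans = 4000/(20*10^6) s = 0.2000 ms; t_prop = 400/200000 s = 2.0000 ms; subtotal = 2.2000 ms
Link 2: t_trans = 4000/(5*10^6) s = 0.8000 ms; t_prop = 400/200000 s = 2.0000 ms; subtotal = 2.8000 ms
Link 3: t_trans = 4000/(5*10^6) s = 0.8000 ms; t_prop = 100/200000 s = 0.5000 ms; subtotal = 1.3000 ms
End-to-end = 2.2000 + 2.8000 + 1.3000 = 6.3000 ms -> 6.300 ms (3 dp)

6.300


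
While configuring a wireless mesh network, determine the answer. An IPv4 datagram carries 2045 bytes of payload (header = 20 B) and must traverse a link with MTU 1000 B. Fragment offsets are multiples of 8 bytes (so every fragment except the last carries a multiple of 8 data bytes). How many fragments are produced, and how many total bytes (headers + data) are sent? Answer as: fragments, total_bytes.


Max data per non-final fragment = floor((MTU - header)/8)*8 = floor((1000 - 20)/8)*8 = floor(980/8)*8 = 976 B
Final fragment needs no 8-byte alignment: it can carry up to MTU - header = 980 B
Non-final fragments needed = ceil((payload - 980) / 976) = ceil(1065/976) = ceil(1.0912) = 2
Number of fragments = 2 + 1 = 3
Fragment sizes (data): 2 * 976 B + 93 B (last, 93 <= 980 OK)
Total bytes sent = payload + n_frags * header = 2045 + 3*20 = 2045 + 60 = 2105 B

3, 2105


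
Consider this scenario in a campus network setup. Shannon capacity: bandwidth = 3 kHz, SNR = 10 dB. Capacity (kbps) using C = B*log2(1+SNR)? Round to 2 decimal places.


Given: B = 3 kHz, SNR = 10 dB
SNR linear = 10^(10/10) = 10
1 + SNR = 11
log2(11) = 3.4594316186
C = 3 * 1000 * 3.4594316186 = 10378.2949 bps
C = 10.378295 kbps -> 10.38 kbps (2 dp)

10.38


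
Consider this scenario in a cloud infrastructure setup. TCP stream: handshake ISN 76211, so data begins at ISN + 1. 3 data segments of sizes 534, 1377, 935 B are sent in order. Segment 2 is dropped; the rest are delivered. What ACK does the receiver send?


SYN uses sequence number 76211; first data byte = ISN + 1 = 76212.
Segment 1: SEQ = 76212, len = 534 B, covers [76212, 76745]
Segment 2: SEQ = 76746, len = 1377 B, covers [76746, 78122] [LOST]
Segment 3: SEQ = 78123, len = 935 B, covers [78123, 79057]
In-order data received: bytes [76212, 76745] (segments 1..1).
Segment 2 missing -> gap begins at byte 76746; later segments buffered out of order.
Cumulative ACK = next expected in-order byte = 76212 + 534 = 76746

76746


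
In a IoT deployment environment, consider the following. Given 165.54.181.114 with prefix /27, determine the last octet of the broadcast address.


Given: IP = 165.54.181.114, prefix = /27
Host bits = 32 - 27 = 5
Network last octet = 114 AND mask = 96
Host part size = 2^5 - 1 = 31
Broadcast last octet = 96 OR 31 = 127

127


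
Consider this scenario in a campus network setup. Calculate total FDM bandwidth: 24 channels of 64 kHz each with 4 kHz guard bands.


Given: 24 channels, 64 kHz each, guard = 4 kHz
Channel bandwidth = 24 * 64 = 1536 kHz
Guard bands = 23 gaps * 4 kHz = 92 kHz
Total = 1536 + 92 = 1628 kHz

1628


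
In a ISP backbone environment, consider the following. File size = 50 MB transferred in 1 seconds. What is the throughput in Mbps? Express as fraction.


Given: file = 50 MB, time = 1 s
File in Mb = 50 * 8 = 400 Mb
Throughput = 400 / 1 Mbps
Throughput = 400 Mbps

400


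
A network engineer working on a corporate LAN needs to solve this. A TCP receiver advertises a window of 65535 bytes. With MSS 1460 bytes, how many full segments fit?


Given: RWND = 65535 bytes, MSS = 1460 bytes
Full segments = floor(RWND / MSS)
Full segments = floor(65535 / 1460)
Full segments = floor(44.887) = 44

44


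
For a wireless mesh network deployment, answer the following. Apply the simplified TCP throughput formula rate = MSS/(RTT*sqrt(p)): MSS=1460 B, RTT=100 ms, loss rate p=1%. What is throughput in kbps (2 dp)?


Given: MSS = 1460 bytes, RTT = 100 ms, loss = 1%
RTT in seconds = 100 / 1000 = 0.1
Loss rate = 1% = 0.01
sqrt(loss) = sqrt(0.01) = 0.1
Throughput (bytes/s) = 1460 / (0.1 * 0.1) = 146000.0000
Throughput (kbps) = 146000.0000 * 8 / 1000 = 1168.000000 -> 1168.00 kbps (2 dp)

1168.00


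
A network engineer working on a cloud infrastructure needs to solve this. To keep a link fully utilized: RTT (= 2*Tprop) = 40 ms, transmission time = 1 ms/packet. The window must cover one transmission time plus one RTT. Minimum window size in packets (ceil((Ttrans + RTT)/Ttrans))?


Given: Ttrans = 1 ms, RTT = 40 ms (= 2 * Tprop, Tprop = 20 ms)
Time until first ACK returns = Ttrans + RTT = 1 + 40 = 41 ms
Need W * Ttrans >= Ttrans + RTT  ->  W >= (Ttrans + RTT) / Ttrans
(Ttrans + RTT) / Ttrans = 41 / 1 = 41
W_min = ceil(41) = 41

41


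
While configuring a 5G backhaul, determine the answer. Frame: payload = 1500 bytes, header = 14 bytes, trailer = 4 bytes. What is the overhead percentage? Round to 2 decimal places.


Given: payload = 1500 B, header = 14 B, trailer = 4 B
Overhead bytes = header + trailer = 14 + 4 = 18
Total frame = payload + overhead = 1500 + 18 = 1518
Overhead % = 18 / 1518 * 100 = 1.1858% -> 1.19% (2 dp)

1.19


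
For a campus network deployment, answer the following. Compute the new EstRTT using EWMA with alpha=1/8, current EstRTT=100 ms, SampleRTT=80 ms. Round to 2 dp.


Given: EstRTT = 100 ms, SampleRTT = 80 ms, alpha = 1/8
New EstRTT = (1 - alpha) * EstRTT + alpha * SampleRTT
(7/8) * 100 = 87.5
(1/8) * 80 = 10
New EstRTT = 87.5 + 10 = 97.5 ms -> 97.50 ms (2 dp)

97.50


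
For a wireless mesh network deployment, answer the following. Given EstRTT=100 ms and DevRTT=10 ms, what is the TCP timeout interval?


Given: EstRTT = 100 ms, DevRTT = 10 ms
Timeout = EstRTT + 4 * DevRTT
4 * DevRTT = 4 * 10 = 40
Timeout = 100 + 40 = 140 ms

140


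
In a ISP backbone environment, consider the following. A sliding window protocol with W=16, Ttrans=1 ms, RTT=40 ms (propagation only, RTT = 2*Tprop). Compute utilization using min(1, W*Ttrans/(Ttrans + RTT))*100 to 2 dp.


Given: W = 16, Ttrans = 1 ms, RTT = 40 ms (= 2 * Tprop, Tprop = 20 ms)
Cycle time = Ttrans + RTT = 1 + 40 = 41 ms (first packet sent until its ACK returns)
W * Ttrans = 16 * 1 = 16 ms of sending per cycle
W * Ttrans / (Ttrans + RTT) = 16 / 41 = 0.390244
U = min(1, 0.390244) = 0.390244
U% = 39.02%

39.02


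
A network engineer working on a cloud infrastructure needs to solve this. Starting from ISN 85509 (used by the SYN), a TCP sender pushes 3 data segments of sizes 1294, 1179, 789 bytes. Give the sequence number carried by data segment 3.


The SYN occupies sequence number ISN = 85509, so the first data byte is ISN + 1 = 85510.
SEQ of data segment i = (ISN + 1) + sum of payload sizes of segments 1..i-1.
Segment 1: SEQ = 85510, payload = 1294 bytes
Segment 2: SEQ = 86804, payload = 1179 bytes
Segment 3: SEQ = 87983, payload = 789 bytes
SEQ of segment 3 = 85510 + 1294 + 1179 = 87983

87983


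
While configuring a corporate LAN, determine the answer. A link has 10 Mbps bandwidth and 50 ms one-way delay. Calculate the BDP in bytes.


Given: bandwidth = 10 Mbps, delay = 50 ms
BDP in bits = 10 * 10^6 * 50 / 1000
BDP in bits = 500000
BDP in bytes = 500000 / 8 = 62500

62500


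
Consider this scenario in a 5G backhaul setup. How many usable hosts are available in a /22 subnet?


Given: subnet mask /22
Host bits = 32 - 22 = 10
Total addresses = 2^10 = 1024
Usable hosts = 1024 - 2 (network + broadcast) = 1022

1022


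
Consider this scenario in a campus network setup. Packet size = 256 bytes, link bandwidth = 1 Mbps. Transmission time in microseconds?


Given: packet = 256 bytes, bandwidth = 1 Mbps
Packet in bits = 256 * 8 = 2048 bits
Bandwidth = 1 * 10^6 = 1000000 bps
Time = 2048 / 1000000 seconds
Time in us = 2048 * 10^6 / 1000000 = 2048

2048


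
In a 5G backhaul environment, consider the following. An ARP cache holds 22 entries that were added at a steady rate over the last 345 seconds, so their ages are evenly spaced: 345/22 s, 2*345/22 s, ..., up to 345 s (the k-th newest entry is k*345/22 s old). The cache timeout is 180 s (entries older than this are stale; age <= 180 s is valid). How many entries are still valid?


Ages are k * 345/22 s for k = 1..22 (spacing = 15.6818 s).
Entry k is valid iff k * 345/22 <= 180 iff k <= 22 * 180 / 345 = 11.4783
n_valid = floor(11.4783) = 11
(n_stale = 22 - 11 = 11)

11


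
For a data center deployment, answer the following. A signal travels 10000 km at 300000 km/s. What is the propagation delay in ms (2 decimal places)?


Given: distance = 10000 km, speed = 300000 km/s
Delay = distance / speed = 10000 / 300000 seconds
Delay in ms = 10000 * 1000 / 300000
Delay = 33.3333 ms
Rounded to 2 dp = 33.33 ms

33.33


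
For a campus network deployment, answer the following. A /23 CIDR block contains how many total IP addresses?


Given: CIDR prefix /23
Host bits = 32 - 23 = 9
Total addresses = 2^9 = 512

512


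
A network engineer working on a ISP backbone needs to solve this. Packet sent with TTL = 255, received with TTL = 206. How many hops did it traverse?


Given: initial TTL = 255, received TTL = 206
Hops = initial TTL - received TTL
Hops = 255 - 206 = 49

49


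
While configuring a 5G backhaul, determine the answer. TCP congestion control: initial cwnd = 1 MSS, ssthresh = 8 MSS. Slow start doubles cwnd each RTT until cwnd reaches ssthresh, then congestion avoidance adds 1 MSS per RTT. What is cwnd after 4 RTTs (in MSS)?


RTT 0: cwnd = 1 MSS (initial)
RTT 1: cwnd = 2 MSS (slow start, doubled)
RTT 2: cwnd = 4 MSS (slow start, doubled)
RTT 3: cwnd = 8 MSS (slow start, doubled)
RTT 4: cwnd = 9 MSS (congestion avoidance, +1)

9


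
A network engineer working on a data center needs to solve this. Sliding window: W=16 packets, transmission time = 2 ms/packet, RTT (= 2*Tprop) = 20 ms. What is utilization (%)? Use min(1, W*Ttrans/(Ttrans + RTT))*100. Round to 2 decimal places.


Given: W = 16, Ttrans = 2 ms, RTT = 20 ms (= 2 * Tprop, Tprop = 10 ms)
Cycle time = Ttrans + RTT = 2 + 20 = 22 ms (first packet sent until its ACK returns)
W * Ttrans = 16 * 2 = 32 ms of sending per cycle
W * Ttrans / (Ttrans + RTT) = 32 / 22 = 1.454545
U = min(1, 1.454545) = 1.000000
U% = 100.00%

100.00


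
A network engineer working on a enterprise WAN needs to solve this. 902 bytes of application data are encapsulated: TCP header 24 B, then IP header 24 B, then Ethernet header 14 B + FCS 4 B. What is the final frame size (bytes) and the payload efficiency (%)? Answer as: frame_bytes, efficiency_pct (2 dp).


TCP segment = 902 + 24 = 926 B
IP packet = 926 + 24 = 950 B
Ethernet frame = 950 + 14 + 4 = 968 B
Efficiency = app / frame = 902 / 968 = 0.931818 = 93.1818% -> 93.18% (2 dp)

968, 93.18


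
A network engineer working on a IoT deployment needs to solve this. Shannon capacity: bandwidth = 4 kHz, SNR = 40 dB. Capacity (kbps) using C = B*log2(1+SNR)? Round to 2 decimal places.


Given: B = 4 kHz, SNR = 40 dB
SNR linear = 10^(40/10) = 10000
1 + SNR = 10001
log2(10001) = 13.2878566418
C = 4 * 1000 * 13.2878566418 = 53151.4266 bps
C = 53.151427 kbps -> 53.15 kbps (2 dp)

53.15


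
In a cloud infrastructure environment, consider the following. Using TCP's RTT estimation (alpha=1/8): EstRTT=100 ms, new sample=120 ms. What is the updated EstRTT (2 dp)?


Given: EstRTT = 100 ms, SampleRTT = 120 ms, alpha = 1/8
New EstRTT = (1 - alpha) * EstRTT + alpha * SampleRTT
(7/8) * 100 = 87.5
(1/8) * 120 = 15
New EstRTT = 87.5 + 15 = 102.5 ms -> 102.50 ms (2 dp)

102.50


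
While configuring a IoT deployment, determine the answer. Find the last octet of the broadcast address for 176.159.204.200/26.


Given: IP = 176.159.204.200, prefix = /26
Host bits = 32 - 26 = 6
Network last octet = 200 AND mask = 192
Host part size = 2^6 - 1 = 63
Broadcast last octet = 192 OR 63 = 255

255


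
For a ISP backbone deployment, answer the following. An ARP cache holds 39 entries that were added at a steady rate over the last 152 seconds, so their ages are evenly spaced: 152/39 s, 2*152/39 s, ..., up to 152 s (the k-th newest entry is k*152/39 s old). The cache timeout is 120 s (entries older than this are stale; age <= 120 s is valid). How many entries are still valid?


Ages are k * 152/39 s for k = 1..39 (spacing = 3.8974 s).
Entry k is valid iff k * 152/39 <= 120 iff k <= 39 * 120 / 152 = 30.7895
n_valid = floor(30.7895) = 30
(n_stale = 39 - 30 = 9)

30


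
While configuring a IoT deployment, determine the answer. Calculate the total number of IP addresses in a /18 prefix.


Given: CIDR prefix /18
Host bits = 32 - 18 = 14
Total addresses = 2^14 = 16384

16384


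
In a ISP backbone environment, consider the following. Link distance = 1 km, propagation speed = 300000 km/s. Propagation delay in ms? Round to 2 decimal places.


Given: distance = 1 km, speed = 300000 km/s
Delay = distance / speed = 1 / 300000 seconds
Delay in ms = 1 * 1000 / 300000
Delay = 0.0033 ms
Rounded to 2 dp = 0.00 ms

0.00


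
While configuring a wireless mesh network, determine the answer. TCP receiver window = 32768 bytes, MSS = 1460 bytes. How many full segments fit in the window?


Given: RWND = 32768 bytes, MSS = 1460 bytes
Full segments = floor(RWND / MSS)
Full segments = floor(32768 / 1460)
Full segments = floor(22.4438) = 22

22


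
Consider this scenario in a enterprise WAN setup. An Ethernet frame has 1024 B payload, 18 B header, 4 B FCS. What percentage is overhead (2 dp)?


Given: payload = 1024 B, header = 18 B, trailer = 4 B
Overhead bytes = header + trailer = 18 + 4 = 22
Total frame = payload + overhead = 1024 + 22 = 1046
Overhead % = 22 / 1046 * 100 = 2.1033% -> 2.10% (2 dp)

2.10


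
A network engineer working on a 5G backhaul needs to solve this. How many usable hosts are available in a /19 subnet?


Given: subnet mask /19
Host bits = 32 - 19 = 13
Total addresses = 2^13 = 8192
Usable hosts = 8192 - 2 (network + broadcast) = 8190

8190


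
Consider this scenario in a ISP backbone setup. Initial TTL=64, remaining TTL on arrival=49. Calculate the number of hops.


Given: initial TTL = 64, received TTL = 49
Hops = initial TTL - received TTL
Hops = 64 - 49 = 15

15


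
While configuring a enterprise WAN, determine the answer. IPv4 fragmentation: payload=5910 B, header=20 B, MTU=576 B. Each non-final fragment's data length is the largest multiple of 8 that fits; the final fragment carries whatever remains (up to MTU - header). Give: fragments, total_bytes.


Max data per non-final fragment = floor((MTU - header)/8)*8 = floor((576 - 20)/8)*8 = floor(556/8)*8 = 552 B
Final fragment needs no 8-byte alignment: it can carry up to MTU - header = 556 B
Non-final fragments needed = ceil((payload - 556) / 552) = ceil(5354/552) = ceil(9.6993) = 10
Number of fragments = 10 + 1 = 11
Fragment sizes (data): 10 * 552 B + 390 B (last, 390 <= 556 OK)
Total bytes sent = payload + n_frags * header = 5910 + 11*20 = 5910 + 220 = 6130 B

11, 6130


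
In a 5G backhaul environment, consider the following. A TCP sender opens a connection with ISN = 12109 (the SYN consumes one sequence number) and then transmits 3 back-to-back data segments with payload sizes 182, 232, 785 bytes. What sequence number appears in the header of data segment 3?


The SYN occupies sequence number ISN = 12109, so the first data byte is ISN + 1 = 12110.
SEQ of data segment i = (ISN + 1) + sum of payload sizes of segments 1..i-1.
Segment 1: SEQ = 12110, payload = 182 bytes
Segment 2: SEQ = 12292, payload = 232 bytes
Segment 3: SEQ = 12524, payload = 785 bytes
SEQ of segment 3 = 12110 + 182 + 232 = 12524

12524


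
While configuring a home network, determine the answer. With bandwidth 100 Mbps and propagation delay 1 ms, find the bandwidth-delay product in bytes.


Given: bandwidth = 100 Mbps, delay = 1 ms
BDP in bits = 100 * 10^6 * 1 / 1000
BDP in bits = 100000
BDP in bytes = 100000 / 8 = 12500

12500


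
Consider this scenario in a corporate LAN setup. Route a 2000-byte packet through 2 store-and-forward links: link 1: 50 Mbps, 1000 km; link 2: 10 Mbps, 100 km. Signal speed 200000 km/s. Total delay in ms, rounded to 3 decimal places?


Packet = 2000 bytes = 16000 bits. Store-and-forward: sum (t_trans + t_prop) per link.
Link 1: t_trans = 16000/(50*10^6) s = 0.3200 ms; t_prop = 1000/200000 s = 5.0000 ms; subtotal = 5.3200 ms
Link 2: t_trans = 16000/(10*10^6) s = 1.6000 ms; t_prop = 100/200000 s = 0.5000 ms; subtotal = 2.1000 ms
End-to-end = 5.3200 + 2.1000 = 7.4200 ms -> 7.420 ms (3 dp)

7.420


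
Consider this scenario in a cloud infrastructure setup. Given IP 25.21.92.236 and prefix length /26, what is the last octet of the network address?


Given: IP = 25.21.92.236, prefix = /26
Subnet mask = 255.255.255.192
Last octet of IP: 236
Last octet of mask: 192
Network last octet = 236 AND 192 = 192

192


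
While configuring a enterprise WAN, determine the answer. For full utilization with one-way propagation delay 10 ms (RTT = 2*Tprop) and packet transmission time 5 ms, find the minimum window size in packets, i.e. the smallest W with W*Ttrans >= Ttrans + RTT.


Given: Ttrans = 5 ms, RTT = 20 ms (= 2 * Tprop, Tprop = 10 ms)
Time until first ACK returns = Ttrans + RTT = 5 + 20 = 25 ms
Need W * Ttrans >= Ttrans + RTT  ->  W >= (Ttrans + RTT) / Ttrans
(Ttrans + RTT) / Ttrans = 25 / 5 = 5
W_min = ceil(5) = 5

5


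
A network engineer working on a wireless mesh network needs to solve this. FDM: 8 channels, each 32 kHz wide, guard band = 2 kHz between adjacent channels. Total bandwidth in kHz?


Given: 8 channels, 32 kHz each, guard = 2 kHz
Channel bandwidth = 8 * 32 = 256 kHz
Guard bands = 7 gaps * 2 kHz = 14 kHz
Total = 256 + 14 = 270 kHz

270


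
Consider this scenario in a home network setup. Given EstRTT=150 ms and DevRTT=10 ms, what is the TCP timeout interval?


Given: EstRTT = 150 ms, DevRTT = 10 ms
Timeout = EstRTT + 4 * DevRTT
4 * DevRTT = 4 * 10 = 40
Timeout = 150 + 40 = 190 ms

190


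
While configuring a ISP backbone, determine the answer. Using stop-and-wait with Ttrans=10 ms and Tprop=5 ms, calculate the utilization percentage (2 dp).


Given: Ttrans = 10 ms, Tprop = 5 ms
RTT = 2 * Tprop = 2 * 5 = 10 ms
U = Ttrans / (Ttrans + RTT)
U = 10 / (10 + 10)
U = 10 / 20 = 0.5
U% = 50.00%

50.00


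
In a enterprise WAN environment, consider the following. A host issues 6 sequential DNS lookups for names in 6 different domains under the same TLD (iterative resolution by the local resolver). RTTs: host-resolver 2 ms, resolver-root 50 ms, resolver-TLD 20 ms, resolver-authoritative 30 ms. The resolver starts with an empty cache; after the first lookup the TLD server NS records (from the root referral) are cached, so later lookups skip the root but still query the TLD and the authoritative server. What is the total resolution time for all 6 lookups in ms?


Lookup 1 (cold cache): local + root + TLD + auth = 2 + 50 + 20 + 30 = 102 ms
Lookups 2..6 (TLD NS cached -> skip root; new domain -> still ask TLD and auth): local + TLD + auth = 2 + 20 + 30 = 52 ms each
Remaining 5 lookups: 5 * 52 = 260 ms
Total = 102 + 260 = 362 ms

362


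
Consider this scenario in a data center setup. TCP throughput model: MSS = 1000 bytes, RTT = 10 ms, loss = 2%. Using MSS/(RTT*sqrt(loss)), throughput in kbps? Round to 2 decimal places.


Given: MSS = 1000 bytes, RTT = 10 ms, loss = 2%
RTT in seconds = 10 / 1000 = 0.01
Loss rate = 2% = 0.02
sqrt(loss) = sqrt(0.02) = 0.141421356237
Throughput (bytes/s) = 1000 / (0.01 * 0.141421356237) = 707106.7812
Throughput (kbps) = 707106.7812 * 8 / 1000 = 5656.854249 -> 5656.85 kbps (2 dp)

5656.85


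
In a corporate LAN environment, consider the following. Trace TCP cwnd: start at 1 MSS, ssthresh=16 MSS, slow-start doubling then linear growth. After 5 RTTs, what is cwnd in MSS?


RTT 0: cwnd = 1 MSS (initial)
RTT 1: cwnd = 2 MSS (slow start, doubled)
RTT 2: cwnd = 4 MSS (slow start, doubled)
RTT 3: cwnd = 8 MSS (slow start, doubled)
RTT 4: cwnd = 16 MSS (slow start, doubled)
RTT 5: cwnd = 17 MSS (congestion avoidance, +1)

17


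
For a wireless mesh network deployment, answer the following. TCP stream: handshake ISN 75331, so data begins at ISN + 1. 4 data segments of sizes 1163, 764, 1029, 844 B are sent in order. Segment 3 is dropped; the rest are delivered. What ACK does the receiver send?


SYN uses sequence number 75331; first data byte = ISN + 1 = 75332.
Segment 1: SEQ = 75332, len = 1163 B, covers [75332, 76494]
Segment 2: SEQ = 76495, len = 764 B, covers [76495, 77258]
Segment 3: SEQ = 77259, len = 1029 B, covers [77259, 78287] [LOST]
Segment 4: SEQ = 78288, len = 844 B, covers [78288, 79131]
In-order data received: bytes [75332, 77258] (segments 1..2).
Segment 3 missing -> gap begins at byte 77259; later segments buffered out of order.
Cumulative ACK = next expected in-order byte = 75332 + 1163 + 764 = 77259

77259


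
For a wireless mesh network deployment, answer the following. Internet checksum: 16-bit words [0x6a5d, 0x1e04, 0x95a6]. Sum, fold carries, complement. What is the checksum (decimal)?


Given words: [0x6a5d, 0x1e04, 0x95a6]
Step 1: Sum all words
Raw sum = 27229 + 7684 + 38310 = 73223
Step 2: Fold carry: (7687 + 1) = 7688
One's complement = ~7688 & 0xFFFF = 57847

57847


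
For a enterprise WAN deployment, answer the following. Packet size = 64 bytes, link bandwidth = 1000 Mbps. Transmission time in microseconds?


Given: packet = 64 bytes, bandwidth = 1000 Mbps
Packet in bits = 64 * 8 = 512 bits
Bandwidth = 1000 * 10^6 = 1000000000 bps
Time = 512 / 1000000000 seconds
Time in us = 512 * 10^6 / 1000000000 = 0.512

0.512


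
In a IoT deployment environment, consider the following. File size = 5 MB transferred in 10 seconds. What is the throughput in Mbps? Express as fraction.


Given: file = 5 MB, time = 10 s
File in Mb = 5 * 8 = 40 Mb
Throughput = 40 / 10 Mbps
Throughput = 4 Mbps

4


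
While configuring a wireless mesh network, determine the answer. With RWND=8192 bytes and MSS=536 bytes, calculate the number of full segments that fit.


Given: RWND = 8192 bytes, MSS = 536 bytes
Full segments = floor(RWND / MSS)
Full segments = floor(8192 / 536)
Full segments = floor(15.2836) = 15

15


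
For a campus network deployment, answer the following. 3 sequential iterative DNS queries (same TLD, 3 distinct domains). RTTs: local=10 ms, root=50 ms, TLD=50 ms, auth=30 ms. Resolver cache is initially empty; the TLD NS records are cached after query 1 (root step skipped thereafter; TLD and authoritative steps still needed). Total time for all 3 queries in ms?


Lookup 1 (cold cache): local + root + TLD + auth = 10 + 50 + 50 + 30 = 140 ms
Lookups 2..3 (TLD NS cached -> skip root; new domain -> still ask TLD and auth): local + TLD + auth = 10 + 50 + 30 = 90 ms each
Remaining 2 lookups: 2 * 90 = 180 ms
Total = 140 + 180 = 320 ms

320


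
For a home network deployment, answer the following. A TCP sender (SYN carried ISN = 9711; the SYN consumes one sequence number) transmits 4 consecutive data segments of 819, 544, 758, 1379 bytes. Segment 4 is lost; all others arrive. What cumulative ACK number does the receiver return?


SYN uses sequence number 9711; first data byte = ISN + 1 = 9712.
Segment 1: SEQ = 9712, len = 819 B, covers [9712, 10530]
Segment 2: SEQ = 10531, len = 544 B, covers [10531, 11074]
Segment 3: SEQ = 11075, len = 758 B, covers [11075, 11832]
Segment 4: SEQ = 11833, len = 1379 B, covers [11833, 13211] [LOST]
In-order data received: bytes [9712, 11832] (segments 1..3).
Segment 4 missing -> gap begins at byte 11833.
Cumulative ACK = next expected in-order byte = 9712 + 819 + 544 + 758 = 11833

11833


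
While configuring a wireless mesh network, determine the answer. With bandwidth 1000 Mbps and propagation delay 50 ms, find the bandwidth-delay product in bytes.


Given: bandwidth = 1000 Mbps, delay = 50 ms
BDP in bits = 1000 * 10^6 * 50 / 1000
BDP in bits = 50000000
BDP in bytes = 50000000 / 8 = 6250000

6250000


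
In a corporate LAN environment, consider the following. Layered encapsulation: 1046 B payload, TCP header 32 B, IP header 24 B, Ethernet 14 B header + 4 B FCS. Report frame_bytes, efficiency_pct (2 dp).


TCP segment = 1046 + 32 = 1078 B
IP packet = 1078 + 24 = 1102 B
Ethernet frame = 1102 + 14 + 4 = 1120 B
Efficiency = app / frame = 1046 / 1120 = 0.933929 = 93.3929% -> 93.39% (2 dp)

1120, 93.39


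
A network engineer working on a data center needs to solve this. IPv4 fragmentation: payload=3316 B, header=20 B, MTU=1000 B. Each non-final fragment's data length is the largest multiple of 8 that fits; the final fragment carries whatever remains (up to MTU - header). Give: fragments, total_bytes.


Max data per non-final fragment = floor((MTU - header)/8)*8 = floor((1000 - 20)/8)*8 = floor(980/8)*8 = 976 B
Final fragment needs no 8-byte alignment: it can carry up to MTU - header = 980 B
Non-final fragments needed = ceil((payload - 980) / 976) = ceil(2336/976) = ceil(2.3934) = 3
Number of fragments = 3 + 1 = 4
Fragment sizes (data): 3 * 976 B + 388 B (last, 388 <= 980 OK)
Total bytes sent = payload + n_frags * header = 3316 + 4*20 = 3316 + 80 = 3396 B

4, 3396


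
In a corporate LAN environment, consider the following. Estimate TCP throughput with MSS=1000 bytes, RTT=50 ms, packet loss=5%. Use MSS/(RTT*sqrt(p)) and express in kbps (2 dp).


Given: MSS = 1000 bytes, RTT = 50 ms, loss = 5%
RTT in seconds = 50 / 1000 = 0.05
Loss rate = 5% = 0.05
sqrt(loss) = sqrt(0.05) = 0.223606797750
Throughput (bytes/s) = 1000 / (0.05 * 0.223606797750) = 89442.7191
Throughput (kbps) = 89442.7191 * 8 / 1000 = 715.541753 -> 715.54 kbps (2 dp)

715.54
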